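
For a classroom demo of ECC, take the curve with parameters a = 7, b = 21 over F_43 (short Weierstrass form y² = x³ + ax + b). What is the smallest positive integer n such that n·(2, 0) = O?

2P: (2, 0) + (2, 0): same x and y₁ ≡ -y₂, so the sum is O.
2P = O, so the order is 2.

2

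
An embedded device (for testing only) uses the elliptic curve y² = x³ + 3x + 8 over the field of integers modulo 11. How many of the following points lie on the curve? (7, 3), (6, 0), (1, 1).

(7, 3): 3² ≡ 9, rhs ≡ 9 → on.
(6, 0): 0² ≡ 0, rhs ≡ 0 → on.
(1, 1): 1² ≡ 1, rhs ≡ 1 → on.

3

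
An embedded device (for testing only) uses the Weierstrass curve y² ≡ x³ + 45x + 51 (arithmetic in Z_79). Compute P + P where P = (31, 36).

tangent at (31, 36): λ = (3·31² + 45)/(2·36) ≡ 5/72. 72⁻¹ ≡ 45 (mod 79) since 72·45 = 3240 ≡ 1, so λ ≡ 5·45 ≡ 67.
  x = λ² - 31 - 31 = 4489 - 62 ≡ 3; y = λ·(31 - 3) - 36 ≡ 23. → (3, 23)

(3, 23)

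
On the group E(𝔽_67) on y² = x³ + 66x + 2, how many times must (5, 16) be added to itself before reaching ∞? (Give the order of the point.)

2P: tangent at (5, 16): λ = (3·5² + 66)/(2·16) ≡ 7/32. 32⁻¹ ≡ 44 (mod 67), so λ ≡ 7·44 ≡ 40.
  x = λ² - 5 - 5 = 1600 - 10 ≡ 49; y = λ·(5 - 49) - 16 ≡ 33. → (49, 33)
3P: (49, 33) + (5, 16). λ = (16 - 33)/(5 - 49) ≡ 50/23 mod 67. 23⁻¹ ≡ 35 (mod 67), so λ ≡ 8.
  x = λ² - 49 - 5 = 64 - 54 ≡ 10; y = λ·(49 - 10) - 33 ≡ 11. → (10, 11)
4P: (10, 11) + (5, 16). λ = (16 - 11)/(5 - 10) ≡ 5/62 mod 67. 62⁻¹ ≡ 40 (mod 67), so λ ≡ 66.
  x = λ² - 10 - 5 = 4356 - 15 ≡ 53; y = λ·(10 - 53) - 11 ≡ 32. → (53, 32)
5P: (53, 32) + (5, 16). λ = (16 - 32)/(5 - 53) ≡ 51/19 mod 67. 19⁻¹ ≡ 60 (mod 67), so λ ≡ 45.
  x = λ² - 53 - 5 = 2025 - 58 ≡ 24; y = λ·(53 - 24) - 32 ≡ 0. → (24, 0)
6P: (24, 0) + (5, 16). λ = (16 - 0)/(5 - 24) ≡ 16/48 mod 67. 48⁻¹ ≡ 7 (mod 67), so λ ≡ 45.
  x = λ² - 24 - 5 = 2025 - 29 ≡ 53; y = λ·(24 - 53) - 0 ≡ 35. → (53, 35)
7P: (53, 35) + (5, 16). λ = (16 - 35)/(5 - 53) ≡ 48/19 mod 67. 19⁻¹ ≡ 60 (mod 67), so λ ≡ 66.
  x = λ² - 53 - 5 = 4356 - 58 ≡ 10; y = λ·(53 - 10) - 35 ≡ 56. → (10, 56)
8P: (10, 56) + (5, 16). λ = (16 - 56)/(5 - 10) ≡ 27/62 mod 67. 62⁻¹ ≡ 40 (mod 67) since 62·40 = 2480 ≡ 1, so λ ≡ 8.
  x = λ² - 10 - 5 = 64 - 15 ≡ 49; y = λ·(10 - 49) - 56 ≡ 34. → (49, 34)
9P: (49, 34) + (5, 16). λ = (16 - 34)/(5 - 49) ≡ 49/23 mod 67. 23⁻¹ ≡ 35 (mod 67), so λ ≡ 40.
  x = λ² - 49 - 5 = 1600 - 54 ≡ 5; y = λ·(49 - 5) - 34 ≡ 51. → (5, 51)
10P: (5, 51) + (5, 16): same x and y₁ ≡ -y₂, so the sum is ∞.
10P = ∞, so the order is 10.

10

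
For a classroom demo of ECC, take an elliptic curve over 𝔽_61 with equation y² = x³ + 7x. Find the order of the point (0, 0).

2

2P: (0, 0) + (0, 0): same x and y₁ ≡ -y₂, so the sum is ∞.
2P = ∞, so the order is 2.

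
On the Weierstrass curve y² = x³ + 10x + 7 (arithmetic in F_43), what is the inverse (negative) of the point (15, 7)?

(15, 36)

-(15, 7) = (15, -7 mod 43) = (15, 36).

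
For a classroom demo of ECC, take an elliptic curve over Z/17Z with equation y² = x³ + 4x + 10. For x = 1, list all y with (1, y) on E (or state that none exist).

7, 10

x³ + 4x + 10 = 15 ≡ 15 (mod 17).
Square roots of 15 mod 17: 7 and 10 (since 7² = 49 ≡ 15).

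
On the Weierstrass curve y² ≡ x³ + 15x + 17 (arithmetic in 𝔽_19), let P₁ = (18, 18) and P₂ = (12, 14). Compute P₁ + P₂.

(18, 18) + (12, 14). λ = (14 - 18)/(12 - 18) ≡ 15/13 mod 19. 13⁻¹ ≡ 3 (mod 19), so λ ≡ 7.
  x = λ² - 18 - 12 = 49 - 30 ≡ 0; y = λ·(18 - 0) - 18 ≡ 13. → (0, 13)

(0, 13)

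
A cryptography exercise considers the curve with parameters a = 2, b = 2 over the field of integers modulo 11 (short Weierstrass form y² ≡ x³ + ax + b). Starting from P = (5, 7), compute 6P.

Double-and-add on 6 = (110)₂. Start with P = (5, 7) for the leading 1-bit.
double: tangent at (5, 7): λ = (3·5² + 2)/(2·7) ≡ 0/3. 3⁻¹ ≡ 4 (mod 11), so λ ≡ 0·4 ≡ 0.
  x = λ² - 5 - 5 = 0 - 10 ≡ 1; y = λ·(5 - 1) - 7 ≡ 4. → (1, 4)
add P: (1, 4) + (5, 7). λ = (7 - 4)/(5 - 1) ≡ 3/4 mod 11. 4⁻¹ ≡ 3 (mod 11), so λ ≡ 9.
  x = λ² - 1 - 5 = 81 - 6 ≡ 9; y = λ·(1 - 9) - 4 ≡ 1. → (9, 1)
double: tangent at (9, 1): λ = (3·9² + 2)/(2·1) ≡ 3/2. 2⁻¹ ≡ 6 (mod 11) since 2·6 = 12 ≡ 1, so λ ≡ 3·6 ≡ 7.
  x = λ² - 9 - 9 = 49 - 18 ≡ 9; y = λ·(9 - 9) - 1 ≡ 10. → (9, 10)

(9, 10)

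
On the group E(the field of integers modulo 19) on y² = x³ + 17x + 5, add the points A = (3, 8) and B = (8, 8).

(8, 11)

(3, 8) + (8, 8). λ = (8 - 8)/(8 - 3) ≡ 0/5 mod 19. 5⁻¹ ≡ 4 (mod 19) since 5·4 = 20 ≡ 1, so λ ≡ 0.
  x = λ² - 3 - 8 = 0 - 11 ≡ 8; y = λ·(3 - 8) - 8 ≡ 11. → (8, 11)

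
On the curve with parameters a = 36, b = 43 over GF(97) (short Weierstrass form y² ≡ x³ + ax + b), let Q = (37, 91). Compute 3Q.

(72, 28)

Repeated addition: build up to 3Q.
2Q: tangent at (37, 91): λ = (3·37² + 36)/(2·91) ≡ 69/85. 85⁻¹ ≡ 8 (mod 97), so λ ≡ 69·8 ≡ 67.
  x = λ² - 37 - 37 = 4489 - 74 ≡ 50; y = λ·(37 - 50) - 91 ≡ 8. → (50, 8)
3Q: (50, 8) + (37, 91). λ = (91 - 8)/(37 - 50) ≡ 83/84 mod 97. 84⁻¹ ≡ 82 (mod 97) since 84·82 = 6888 ≡ 1, so λ ≡ 16.
  x = λ² - 50 - 37 = 256 - 87 ≡ 72; y = λ·(50 - 72) - 8 ≡ 28. → (72, 28)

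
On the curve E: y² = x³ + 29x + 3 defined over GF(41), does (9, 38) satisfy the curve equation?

y² = 38² ≡ 9; x³ + 29x + 3 = 993 ≡ 9 (mod 41). 9 = 9.

yes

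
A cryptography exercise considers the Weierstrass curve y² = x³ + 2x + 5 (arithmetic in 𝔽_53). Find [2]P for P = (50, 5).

tangent at (50, 5): λ = (3·50² + 2)/(2·5) ≡ 29/10. 10⁻¹ ≡ 16 (mod 53), so λ ≡ 29·16 ≡ 40.
  x = λ² - 50 - 50 = 1600 - 100 ≡ 16; y = λ·(50 - 16) - 5 ≡ 30. → (16, 30)

(16, 30)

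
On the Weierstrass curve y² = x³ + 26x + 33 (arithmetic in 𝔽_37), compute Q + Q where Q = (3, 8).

tangent at (3, 8): λ = (3·3² + 26)/(2·8) ≡ 16/16. 16⁻¹ ≡ 7 (mod 37) since 16·7 = 112 ≡ 1, so λ ≡ 16·7 ≡ 1.
  x = λ² - 3 - 3 = 1 - 6 ≡ 32; y = λ·(3 - 32) - 8 ≡ 0. → (32, 0)

(32, 0)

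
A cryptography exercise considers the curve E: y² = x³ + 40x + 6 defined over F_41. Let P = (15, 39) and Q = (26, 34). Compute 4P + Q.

(27, 33)

First 4P:
Double-and-add on 4 = (100)₂. Start with P = (15, 39) for the leading 1-bit.
double: tangent at (15, 39): λ = (3·15² + 40)/(2·39) ≡ 18/37. 37⁻¹ ≡ 10 (mod 41) since 37·10 = 370 ≡ 1, so λ ≡ 18·10 ≡ 16.
  x = λ² - 15 - 15 = 256 - 30 ≡ 21; y = λ·(15 - 21) - 39 ≡ 29. → (21, 29)
double: tangent at (21, 29): λ = (3·21² + 40)/(2·29) ≡ 10/17. 17⁻¹ ≡ 29 (mod 41), so λ ≡ 10·29 ≡ 3.
  x = λ² - 21 - 21 = 9 - 42 ≡ 8; y = λ·(21 - 8) - 29 ≡ 10. → (8, 10)
4P = (8, 10).
Finally 4P + Q:
(8, 10) + (26, 34). λ = (34 - 10)/(26 - 8) ≡ 24/18 mod 41. 18⁻¹ ≡ 16 (mod 41) since 18·16 = 288 ≡ 1, so λ ≡ 15.
  x = λ² - 8 - 26 = 225 - 34 ≡ 27; y = λ·(8 - 27) - 10 ≡ 33. → (27, 33)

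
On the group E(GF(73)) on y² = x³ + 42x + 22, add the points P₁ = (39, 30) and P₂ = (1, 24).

(39, 30) + (1, 24). λ = (24 - 30)/(1 - 39) ≡ 67/35 mod 73. 35⁻¹ ≡ 48 (mod 73), so λ ≡ 4.
  x = λ² - 39 - 1 = 16 - 40 ≡ 49; y = λ·(39 - 49) - 30 ≡ 3. → (49, 3)

(49, 3)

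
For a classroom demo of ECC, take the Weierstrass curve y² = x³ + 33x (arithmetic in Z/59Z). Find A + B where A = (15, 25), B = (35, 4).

(15, 25) + (35, 4). λ = (4 - 25)/(35 - 15) ≡ 38/20 mod 59. 20⁻¹ ≡ 3 (mod 59) since 20·3 = 60 ≡ 1, so λ ≡ 55.
  x = λ² - 15 - 35 = 3025 - 50 ≡ 25; y = λ·(15 - 25) - 25 ≡ 15. → (25, 15)

(25, 15)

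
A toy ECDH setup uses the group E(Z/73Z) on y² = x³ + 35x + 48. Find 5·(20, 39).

(26, 24)

Write P = (20, 39).
Double-and-add on 5 = (101)₂. Start with P = (20, 39) for the leading 1-bit.
double: tangent at (20, 39): λ = (3·20² + 35)/(2·39) ≡ 67/5. 5⁻¹ ≡ 44 (mod 73), so λ ≡ 67·44 ≡ 28.
  x = λ² - 20 - 20 = 784 - 40 ≡ 14; y = λ·(20 - 14) - 39 ≡ 56. → (14, 56)
double: tangent at (14, 56): λ = (3·14² + 35)/(2·56) ≡ 39/39. 39⁻¹ ≡ 15 (mod 73), so λ ≡ 39·15 ≡ 1.
  x = λ² - 14 - 14 = 1 - 28 ≡ 46; y = λ·(14 - 46) - 56 ≡ 58. → (46, 58)
add P: (46, 58) + (20, 39). λ = (39 - 58)/(20 - 46) ≡ 54/47 mod 73. 47⁻¹ ≡ 14 (mod 73), so λ ≡ 26.
  x = λ² - 46 - 20 = 676 - 66 ≡ 26; y = λ·(46 - 26) - 58 ≡ 24. → (26, 24)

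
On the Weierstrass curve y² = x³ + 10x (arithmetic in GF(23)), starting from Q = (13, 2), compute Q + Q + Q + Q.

O

Double-and-add on 4 = (100)₂. Start with Q = (13, 2) for the leading 1-bit.
double: tangent at (13, 2): λ = (3·13² + 10)/(2·2) ≡ 11/4. 4⁻¹ ≡ 6 (mod 23), so λ ≡ 11·6 ≡ 20.
  x = λ² - 13 - 13 = 400 - 26 ≡ 6; y = λ·(13 - 6) - 2 ≡ 0. → (6, 0)
double: (6, 0) + (6, 0): same x and y₁ ≡ -y₂, so the sum is O.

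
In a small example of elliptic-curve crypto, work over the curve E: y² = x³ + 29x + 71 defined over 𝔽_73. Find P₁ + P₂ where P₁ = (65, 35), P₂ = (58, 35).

(65, 35) + (58, 35). λ = (35 - 35)/(58 - 65) ≡ 0/66 mod 73. 66⁻¹ ≡ 52 (mod 73), so λ ≡ 0.
  x = λ² - 65 - 58 = 0 - 123 ≡ 23; y = λ·(65 - 23) - 35 ≡ 38. → (23, 38)

(23, 38)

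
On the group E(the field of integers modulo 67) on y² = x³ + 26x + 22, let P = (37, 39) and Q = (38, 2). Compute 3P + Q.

(25, 4)

First 3P:
Repeated addition: build up to 3P.
2P: tangent at (37, 39): λ = (3·37² + 26)/(2·39) ≡ 46/11. 11⁻¹ ≡ 61 (mod 67), so λ ≡ 46·61 ≡ 59.
  x = λ² - 37 - 37 = 3481 - 74 ≡ 57; y = λ·(37 - 57) - 39 ≡ 54. → (57, 54)
3P: (57, 54) + (37, 39). λ = (39 - 54)/(37 - 57) ≡ 52/47 mod 67. 47⁻¹ ≡ 10 (mod 67), so λ ≡ 51.
  x = λ² - 57 - 37 = 2601 - 94 ≡ 28; y = λ·(57 - 28) - 54 ≡ 18. → (28, 18)
3P = (28, 18).
Finally 3P + Q:
(28, 18) + (38, 2). λ = (2 - 18)/(38 - 28) ≡ 51/10 mod 67. 10⁻¹ ≡ 47 (mod 67) since 10·47 = 470 ≡ 1, so λ ≡ 52.
  x = λ² - 28 - 38 = 2704 - 66 ≡ 25; y = λ·(28 - 25) - 18 ≡ 4. → (25, 4)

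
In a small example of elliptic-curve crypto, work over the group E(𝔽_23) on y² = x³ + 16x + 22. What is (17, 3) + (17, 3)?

tangent at (17, 3): λ = (3·17² + 16)/(2·3) ≡ 9/6. 6⁻¹ ≡ 4 (mod 23), so λ ≡ 9·4 ≡ 13.
  x = λ² - 17 - 17 = 169 - 34 ≡ 20; y = λ·(17 - 20) - 3 ≡ 4. → (20, 4)

(20, 4)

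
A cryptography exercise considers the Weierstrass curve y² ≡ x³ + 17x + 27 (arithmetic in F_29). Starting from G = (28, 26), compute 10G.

(17, 3)

Double-and-add on 10 = (1010)₂. Start with G = (28, 26) for the leading 1-bit.
double: tangent at (28, 26): λ = (3·28² + 17)/(2·26) ≡ 20/23. 23⁻¹ ≡ 24 (mod 29), so λ ≡ 20·24 ≡ 16.
  x = λ² - 28 - 28 = 256 - 56 ≡ 26; y = λ·(28 - 26) - 26 ≡ 6. → (26, 6)
double: tangent at (26, 6): λ = (3·26² + 17)/(2·6) ≡ 15/12. 12⁻¹ ≡ 17 (mod 29) since 12·17 = 204 ≡ 1, so λ ≡ 15·17 ≡ 23.
  x = λ² - 26 - 26 = 529 - 52 ≡ 13; y = λ·(26 - 13) - 6 ≡ 3. → (13, 3)
add G: (13, 3) + (28, 26). λ = (26 - 3)/(28 - 13) ≡ 23/15 mod 29. 15⁻¹ ≡ 2 (mod 29) since 15·2 = 30 ≡ 1, so λ ≡ 17.
  x = λ² - 13 - 28 = 289 - 41 ≡ 16; y = λ·(13 - 16) - 3 ≡ 4. → (16, 4)
double: tangent at (16, 4): λ = (3·16² + 17)/(2·4) ≡ 2/8. 8⁻¹ ≡ 11 (mod 29) since 8·11 = 88 ≡ 1, so λ ≡ 2·11 ≡ 22.
  x = λ² - 16 - 16 = 484 - 32 ≡ 17; y = λ·(16 - 17) - 4 ≡ 3. → (17, 3)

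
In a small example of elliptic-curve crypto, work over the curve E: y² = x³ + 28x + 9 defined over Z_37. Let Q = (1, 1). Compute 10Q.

Double-and-add on 10 = (1010)₂. Start with Q = (1, 1) for the leading 1-bit.
double: tangent at (1, 1): λ = (3·1² + 28)/(2·1) ≡ 31/2. 2⁻¹ ≡ 19 (mod 37), so λ ≡ 31·19 ≡ 34.
  x = λ² - 1 - 1 = 1156 - 2 ≡ 7; y = λ·(1 - 7) - 1 ≡ 17. → (7, 17)
double: tangent at (7, 17): λ = (3·7² + 28)/(2·17) ≡ 27/34. 34⁻¹ ≡ 12 (mod 37) since 34·12 = 408 ≡ 1, so λ ≡ 27·12 ≡ 28.
  x = λ² - 7 - 7 = 784 - 14 ≡ 30; y = λ·(7 - 30) - 17 ≡ 5. → (30, 5)
add Q: (30, 5) + (1, 1). λ = (1 - 5)/(1 - 30) ≡ 33/8 mod 37. 8⁻¹ ≡ 14 (mod 37) since 8·14 = 112 ≡ 1, so λ ≡ 18.
  x = λ² - 30 - 1 = 324 - 31 ≡ 34; y = λ·(30 - 34) - 5 ≡ 34. → (34, 34)
double: tangent at (34, 34): λ = (3·34² + 28)/(2·34) ≡ 18/31. 31⁻¹ ≡ 6 (mod 37) since 31·6 = 186 ≡ 1, so λ ≡ 18·6 ≡ 34.
  x = λ² - 34 - 34 = 1156 - 68 ≡ 15; y = λ·(34 - 15) - 34 ≡ 20. → (15, 20)

(15, 20)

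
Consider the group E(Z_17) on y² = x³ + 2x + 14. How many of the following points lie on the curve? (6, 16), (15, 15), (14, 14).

0

(6, 16): 16² ≡ 1, rhs ≡ 4 → off.
(15, 15): 15² ≡ 4, rhs ≡ 2 → off.
(14, 14): 14² ≡ 9, rhs ≡ 15 → off.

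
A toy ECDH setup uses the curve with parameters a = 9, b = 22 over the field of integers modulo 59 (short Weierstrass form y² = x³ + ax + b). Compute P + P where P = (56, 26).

tangent at (56, 26): λ = (3·56² + 9)/(2·26) ≡ 36/52. 52⁻¹ ≡ 42 (mod 59), so λ ≡ 36·42 ≡ 37.
  x = λ² - 56 - 56 = 1369 - 112 ≡ 18; y = λ·(56 - 18) - 26 ≡ 23. → (18, 23)

(18, 23)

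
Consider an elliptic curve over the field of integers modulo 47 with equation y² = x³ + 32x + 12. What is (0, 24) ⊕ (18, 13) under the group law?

(33, 4)

(0, 24) + (18, 13). λ = (13 - 24)/(18 - 0) ≡ 36/18 mod 47. 18⁻¹ ≡ 34 (mod 47) since 18·34 = 612 ≡ 1, so λ ≡ 2.
  x = λ² - 0 - 18 = 4 - 18 ≡ 33; y = λ·(0 - 33) - 24 ≡ 4. → (33, 4)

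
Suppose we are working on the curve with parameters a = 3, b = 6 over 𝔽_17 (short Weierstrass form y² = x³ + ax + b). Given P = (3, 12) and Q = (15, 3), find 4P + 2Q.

First 4P:
Repeated addition: build up to 4P.
2P: tangent at (3, 12): λ = (3·3² + 3)/(2·12) ≡ 13/7. 7⁻¹ ≡ 5 (mod 17) since 7·5 = 35 ≡ 1, so λ ≡ 13·5 ≡ 14.
  x = λ² - 3 - 3 = 196 - 6 ≡ 3; y = λ·(3 - 3) - 12 ≡ 5. → (3, 5)
3P: (3, 5) + (3, 12): same x and y₁ ≡ -y₂, so the sum is ∞.
4P: ∞ + (3, 12) = (3, 12) (identity).
4P = (3, 12).
Next 2Q:
Repeated addition: build up to 2Q.
2Q: tangent at (15, 3): λ = (3·15² + 3)/(2·3) ≡ 15/6. 6⁻¹ ≡ 3 (mod 17), so λ ≡ 15·3 ≡ 11.
  x = λ² - 15 - 15 = 121 - 30 ≡ 6; y = λ·(15 - 6) - 3 ≡ 11. → (6, 11)
2Q = (6, 11).
Finally 4P + 2Q:
(3, 12) + (6, 11). λ = (11 - 12)/(6 - 3) ≡ 16/3 mod 17. 3⁻¹ ≡ 6 (mod 17), so λ ≡ 11.
  x = λ² - 3 - 6 = 121 - 9 ≡ 10; y = λ·(3 - 10) - 12 ≡ 13. → (10, 13)

(10, 13)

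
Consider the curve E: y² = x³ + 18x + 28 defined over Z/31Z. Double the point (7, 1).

tangent at (7, 1): λ = (3·7² + 18)/(2·1) ≡ 10/2. 2⁻¹ ≡ 16 (mod 31) since 2·16 = 32 ≡ 1, so λ ≡ 10·16 ≡ 5.
  x = λ² - 7 - 7 = 25 - 14 ≡ 11; y = λ·(7 - 11) - 1 ≡ 10. → (11, 10)

(11, 10)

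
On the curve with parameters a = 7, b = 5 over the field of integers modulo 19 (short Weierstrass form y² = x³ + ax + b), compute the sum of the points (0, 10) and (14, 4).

(0, 10) + (14, 4). λ = (4 - 10)/(14 - 0) ≡ 13/14 mod 19. 14⁻¹ ≡ 15 (mod 19), so λ ≡ 5.
  x = λ² - 0 - 14 = 25 - 14 ≡ 11; y = λ·(0 - 11) - 10 ≡ 11. → (11, 11)

(11, 11)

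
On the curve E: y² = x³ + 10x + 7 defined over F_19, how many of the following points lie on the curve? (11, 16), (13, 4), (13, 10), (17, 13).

2

(11, 16): 16² ≡ 9, rhs ≡ 4 → off.
(13, 4): 4² ≡ 16, rhs ≡ 16 → on.
(13, 10): 10² ≡ 5, rhs ≡ 16 → off.
(17, 13): 13² ≡ 17, rhs ≡ 17 → on.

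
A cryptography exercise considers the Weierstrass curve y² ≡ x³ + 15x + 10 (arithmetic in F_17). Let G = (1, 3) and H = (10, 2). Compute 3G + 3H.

First 3G:
Repeated addition: build up to 3G.
2G: tangent at (1, 3): λ = (3·1² + 15)/(2·3) ≡ 1/6. 6⁻¹ ≡ 3 (mod 17), so λ ≡ 1·3 ≡ 3.
  x = λ² - 1 - 1 = 9 - 2 ≡ 7; y = λ·(1 - 7) - 3 ≡ 13. → (7, 13)
3G: (7, 13) + (1, 3). λ = (3 - 13)/(1 - 7) ≡ 7/11 mod 17. 11⁻¹ ≡ 14 (mod 17), so λ ≡ 13.
  x = λ² - 7 - 1 = 169 - 8 ≡ 8; y = λ·(7 - 8) - 13 ≡ 8. → (8, 8)
3G = (8, 8).
Next 3H:
Repeated addition: build up to 3H.
2H: tangent at (10, 2): λ = (3·10² + 15)/(2·2) ≡ 9/4. 4⁻¹ ≡ 13 (mod 17), so λ ≡ 9·13 ≡ 15.
  x = λ² - 10 - 10 = 225 - 20 ≡ 1; y = λ·(10 - 1) - 2 ≡ 14. → (1, 14)
3H: (1, 14) + (10, 2). λ = (2 - 14)/(10 - 1) ≡ 5/9 mod 17. 9⁻¹ ≡ 2 (mod 17), so λ ≡ 10.
  x = λ² - 1 - 10 = 100 - 11 ≡ 4; y = λ·(1 - 4) - 14 ≡ 7. → (4, 7)
3H = (4, 7).
Finally 3G + 3H:
(8, 8) + (4, 7). λ = (7 - 8)/(4 - 8) ≡ 16/13 mod 17. 13⁻¹ ≡ 4 (mod 17), so λ ≡ 13.
  x = λ² - 8 - 4 = 169 - 12 ≡ 4; y = λ·(8 - 4) - 8 ≡ 10. → (4, 10)

(4, 10)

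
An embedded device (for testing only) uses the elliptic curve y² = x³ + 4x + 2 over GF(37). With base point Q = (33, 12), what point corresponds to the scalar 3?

(8, 19)

Repeated addition: build up to 3Q.
2Q: tangent at (33, 12): λ = (3·33² + 4)/(2·12) ≡ 15/24. 24⁻¹ ≡ 17 (mod 37) since 24·17 = 408 ≡ 1, so λ ≡ 15·17 ≡ 33.
  x = λ² - 33 - 33 = 1089 - 66 ≡ 24; y = λ·(33 - 24) - 12 ≡ 26. → (24, 26)
3Q: (24, 26) + (33, 12). λ = (12 - 26)/(33 - 24) ≡ 23/9 mod 37. 9⁻¹ ≡ 33 (mod 37), so λ ≡ 19.
  x = λ² - 24 - 33 = 361 - 57 ≡ 8; y = λ·(24 - 8) - 26 ≡ 19. → (8, 19)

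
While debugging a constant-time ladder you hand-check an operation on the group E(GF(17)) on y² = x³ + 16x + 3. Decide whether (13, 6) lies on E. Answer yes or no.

y² = 6² ≡ 2; x³ + 16x + 3 = 2408 ≡ 11 (mod 17). 2 ≠ 11.

no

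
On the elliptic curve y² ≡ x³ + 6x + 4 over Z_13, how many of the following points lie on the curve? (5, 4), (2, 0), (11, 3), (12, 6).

2

(5, 4): 4² ≡ 3, rhs ≡ 3 → on.
(2, 0): 0² ≡ 0, rhs ≡ 11 → off.
(11, 3): 3² ≡ 9, rhs ≡ 10 → off.
(12, 6): 6² ≡ 10, rhs ≡ 10 → on.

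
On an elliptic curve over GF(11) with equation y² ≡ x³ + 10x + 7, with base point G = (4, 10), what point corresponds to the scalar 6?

(3, 8)

Repeated addition: build up to 6G.
2G: tangent at (4, 10): λ = (3·4² + 10)/(2·10) ≡ 3/9. 9⁻¹ ≡ 5 (mod 11), so λ ≡ 3·5 ≡ 4.
  x = λ² - 4 - 4 = 16 - 8 ≡ 8; y = λ·(4 - 8) - 10 ≡ 7. → (8, 7)
3G: (8, 7) + (4, 10). λ = (10 - 7)/(4 - 8) ≡ 3/7 mod 11. 7⁻¹ ≡ 8 (mod 11), so λ ≡ 2.
  x = λ² - 8 - 4 = 4 - 12 ≡ 3; y = λ·(8 - 3) - 7 ≡ 3. → (3, 3)
4G: (3, 3) + (4, 10). λ = (10 - 3)/(4 - 3) ≡ 7/1 mod 11. 1⁻¹ ≡ 1 (mod 11), so λ ≡ 7.
  x = λ² - 3 - 4 = 49 - 7 ≡ 9; y = λ·(3 - 9) - 3 ≡ 10. → (9, 10)
5G: (9, 10) + (4, 10). λ = (10 - 10)/(4 - 9) ≡ 0/6 mod 11. 6⁻¹ ≡ 2 (mod 11), so λ ≡ 0.
  x = λ² - 9 - 4 = 0 - 13 ≡ 9; y = λ·(9 - 9) - 10 ≡ 1. → (9, 1)
6G: (9, 1) + (4, 10). λ = (10 - 1)/(4 - 9) ≡ 9/6 mod 11. 6⁻¹ ≡ 2 (mod 11), so λ ≡ 7.
  x = λ² - 9 - 4 = 49 - 13 ≡ 3; y = λ·(9 - 3) - 1 ≡ 8. → (3, 8)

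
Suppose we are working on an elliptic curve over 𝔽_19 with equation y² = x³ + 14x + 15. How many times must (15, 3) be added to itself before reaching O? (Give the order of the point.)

2P: tangent at (15, 3): λ = (3·15² + 14)/(2·3) ≡ 5/6. 6⁻¹ ≡ 16 (mod 19) since 6·16 = 96 ≡ 1, so λ ≡ 5·16 ≡ 4.
  x = λ² - 15 - 15 = 16 - 30 ≡ 5; y = λ·(15 - 5) - 3 ≡ 18. → (5, 18)
3P: (5, 18) + (15, 3). λ = (3 - 18)/(15 - 5) ≡ 4/10 mod 19. 10⁻¹ ≡ 2 (mod 19), so λ ≡ 8.
  x = λ² - 5 - 15 = 64 - 20 ≡ 6; y = λ·(5 - 6) - 18 ≡ 12. → (6, 12)
4P: (6, 12) + (15, 3). λ = (3 - 12)/(15 - 6) ≡ 10/9 mod 19. 9⁻¹ ≡ 17 (mod 19) since 9·17 = 153 ≡ 1, so λ ≡ 18.
  x = λ² - 6 - 15 = 324 - 21 ≡ 18; y = λ·(6 - 18) - 12 ≡ 0. → (18, 0)
5P: (18, 0) + (15, 3). λ = (3 - 0)/(15 - 18) ≡ 3/16 mod 19. 16⁻¹ ≡ 6 (mod 19) since 16·6 = 96 ≡ 1, so λ ≡ 18.
  x = λ² - 18 - 15 = 324 - 33 ≡ 6; y = λ·(18 - 6) - 0 ≡ 7. → (6, 7)
6P: (6, 7) + (15, 3). λ = (3 - 7)/(15 - 6) ≡ 15/9 mod 19. 9⁻¹ ≡ 17 (mod 19), so λ ≡ 8.
  x = λ² - 6 - 15 = 64 - 21 ≡ 5; y = λ·(6 - 5) - 7 ≡ 1. → (5, 1)
7P: (5, 1) + (15, 3). λ = (3 - 1)/(15 - 5) ≡ 2/10 mod 19. 10⁻¹ ≡ 2 (mod 19) since 10·2 = 20 ≡ 1, so λ ≡ 4.
  x = λ² - 5 - 15 = 16 - 20 ≡ 15; y = λ·(5 - 15) - 1 ≡ 16. → (15, 16)
8P: (15, 16) + (15, 3): same x and y₁ ≡ -y₂, so the sum is O.
8P = O, so the order is 8.

8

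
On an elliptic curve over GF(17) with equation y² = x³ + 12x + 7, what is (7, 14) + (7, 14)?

(4, 0)

tangent at (7, 14): λ = (3·7² + 12)/(2·14) ≡ 6/11. 11⁻¹ ≡ 14 (mod 17) since 11·14 = 154 ≡ 1, so λ ≡ 6·14 ≡ 16.
  x = λ² - 7 - 7 = 256 - 14 ≡ 4; y = λ·(7 - 4) - 14 ≡ 0. → (4, 0)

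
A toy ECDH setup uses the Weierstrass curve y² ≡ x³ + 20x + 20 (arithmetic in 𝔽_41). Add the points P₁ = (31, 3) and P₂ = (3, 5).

(31, 3) + (3, 5). λ = (5 - 3)/(3 - 31) ≡ 2/13 mod 41. 13⁻¹ ≡ 19 (mod 41), so λ ≡ 38.
  x = λ² - 31 - 3 = 1444 - 34 ≡ 16; y = λ·(31 - 16) - 3 ≡ 34. → (16, 34)

(16, 34)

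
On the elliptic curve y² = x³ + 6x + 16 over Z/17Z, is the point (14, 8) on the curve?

no

y² = 8² ≡ 13; x³ + 6x + 16 = 2844 ≡ 5 (mod 17). 13 ≠ 5.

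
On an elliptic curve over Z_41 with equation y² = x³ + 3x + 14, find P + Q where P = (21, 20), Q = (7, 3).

(31, 3)

(21, 20) + (7, 3). λ = (3 - 20)/(7 - 21) ≡ 24/27 mod 41. 27⁻¹ ≡ 38 (mod 41) since 27·38 = 1026 ≡ 1, so λ ≡ 10.
  x = λ² - 21 - 7 = 100 - 28 ≡ 31; y = λ·(21 - 31) - 20 ≡ 3. → (31, 3)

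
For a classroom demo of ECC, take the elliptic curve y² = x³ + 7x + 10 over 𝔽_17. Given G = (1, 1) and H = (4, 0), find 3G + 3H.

(1, 16)

First 3G:
Repeated addition: build up to 3G.
2G: tangent at (1, 1): λ = (3·1² + 7)/(2·1) ≡ 10/2. 2⁻¹ ≡ 9 (mod 17) since 2·9 = 18 ≡ 1, so λ ≡ 10·9 ≡ 5.
  x = λ² - 1 - 1 = 25 - 2 ≡ 6; y = λ·(1 - 6) - 1 ≡ 8. → (6, 8)
3G: (6, 8) + (1, 1). λ = (1 - 8)/(1 - 6) ≡ 10/12 mod 17. 12⁻¹ ≡ 10 (mod 17), so λ ≡ 15.
  x = λ² - 6 - 1 = 225 - 7 ≡ 14; y = λ·(6 - 14) - 8 ≡ 8. → (14, 8)
3G = (14, 8).
Next 3H:
Repeated addition: build up to 3H.
2H: (4, 0) + (4, 0): same x and y₁ ≡ -y₂, so the sum is O.
3H: O + (4, 0) = (4, 0) (identity).
3H = (4, 0).
Finally 3G + 3H:
(14, 8) + (4, 0). λ = (0 - 8)/(4 - 14) ≡ 9/7 mod 17. 7⁻¹ ≡ 5 (mod 17) since 7·5 = 35 ≡ 1, so λ ≡ 11.
  x = λ² - 14 - 4 = 121 - 18 ≡ 1; y = λ·(14 - 1) - 8 ≡ 16. → (1, 16)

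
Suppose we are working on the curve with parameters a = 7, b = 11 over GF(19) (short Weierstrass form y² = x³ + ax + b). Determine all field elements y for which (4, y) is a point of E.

none

x³ + 7x + 11 = 103 ≡ 8 (mod 19).
8 is a non-residue mod 19; no y exists.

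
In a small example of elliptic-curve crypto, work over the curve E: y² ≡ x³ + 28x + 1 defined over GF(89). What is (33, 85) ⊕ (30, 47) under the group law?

(33, 85) + (30, 47). λ = (47 - 85)/(30 - 33) ≡ 51/86 mod 89. 86⁻¹ ≡ 59 (mod 89) since 86·59 = 5074 ≡ 1, so λ ≡ 72.
  x = λ² - 33 - 30 = 5184 - 63 ≡ 48; y = λ·(33 - 48) - 85 ≡ 81. → (48, 81)

(48, 81)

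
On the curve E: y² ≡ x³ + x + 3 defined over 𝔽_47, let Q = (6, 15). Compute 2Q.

(0, 35)

tangent at (6, 15): λ = (3·6² + 1)/(2·15) ≡ 15/30. 30⁻¹ ≡ 11 (mod 47), so λ ≡ 15·11 ≡ 24.
  x = λ² - 6 - 6 = 576 - 12 ≡ 0; y = λ·(6 - 0) - 15 ≡ 35. → (0, 35)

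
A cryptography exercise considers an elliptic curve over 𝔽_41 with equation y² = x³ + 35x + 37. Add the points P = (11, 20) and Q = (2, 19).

(11, 20) + (2, 19). λ = (19 - 20)/(2 - 11) ≡ 40/32 mod 41. 32⁻¹ ≡ 9 (mod 41) since 32·9 = 288 ≡ 1, so λ ≡ 32.
  x = λ² - 11 - 2 = 1024 - 13 ≡ 27; y = λ·(11 - 27) - 20 ≡ 1. → (27, 1)

(27, 1)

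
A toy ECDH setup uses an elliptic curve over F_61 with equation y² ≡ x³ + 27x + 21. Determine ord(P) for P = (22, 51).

2P: tangent at (22, 51): λ = (3·22² + 27)/(2·51) ≡ 15/41. 41⁻¹ ≡ 3 (mod 61), so λ ≡ 15·3 ≡ 45.
  x = λ² - 22 - 22 = 2025 - 44 ≡ 29; y = λ·(22 - 29) - 51 ≡ 0. → (29, 0)
3P: (29, 0) + (22, 51). λ = (51 - 0)/(22 - 29) ≡ 51/54 mod 61. 54⁻¹ ≡ 26 (mod 61), so λ ≡ 45.
  x = λ² - 29 - 22 = 2025 - 51 ≡ 22; y = λ·(29 - 22) - 0 ≡ 10. → (22, 10)
4P: (22, 10) + (22, 51): same x and y₁ ≡ -y₂, so the sum is 𝒪.
4P = 𝒪, so the order is 4.

4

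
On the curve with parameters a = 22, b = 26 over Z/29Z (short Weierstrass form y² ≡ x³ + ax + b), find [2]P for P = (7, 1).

tangent at (7, 1): λ = (3·7² + 22)/(2·1) ≡ 24/2. 2⁻¹ ≡ 15 (mod 29), so λ ≡ 24·15 ≡ 12.
  x = λ² - 7 - 7 = 144 - 14 ≡ 14; y = λ·(7 - 14) - 1 ≡ 2. → (14, 2)

(14, 2)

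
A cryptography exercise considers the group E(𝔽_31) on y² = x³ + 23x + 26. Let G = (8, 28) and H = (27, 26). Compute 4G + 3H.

(5, 24)

First 4G:
Repeated addition: build up to 4G.
2G: tangent at (8, 28): λ = (3·8² + 23)/(2·28) ≡ 29/25. 25⁻¹ ≡ 5 (mod 31), so λ ≡ 29·5 ≡ 21.
  x = λ² - 8 - 8 = 441 - 16 ≡ 22; y = λ·(8 - 22) - 28 ≡ 19. → (22, 19)
3G: (22, 19) + (8, 28). λ = (28 - 19)/(8 - 22) ≡ 9/17 mod 31. 17⁻¹ ≡ 11 (mod 31) since 17·11 = 187 ≡ 1, so λ ≡ 6.
  x = λ² - 22 - 8 = 36 - 30 ≡ 6; y = λ·(22 - 6) - 19 ≡ 15. → (6, 15)
4G: (6, 15) + (8, 28). λ = (28 - 15)/(8 - 6) ≡ 13/2 mod 31. 2⁻¹ ≡ 16 (mod 31) since 2·16 = 32 ≡ 1, so λ ≡ 22.
  x = λ² - 6 - 8 = 484 - 14 ≡ 5; y = λ·(6 - 5) - 15 ≡ 7. → (5, 7)
4G = (5, 7).
Next 3H:
Repeated addition: build up to 3H.
2H: tangent at (27, 26): λ = (3·27² + 23)/(2·26) ≡ 9/21. 21⁻¹ ≡ 3 (mod 31), so λ ≡ 9·3 ≡ 27.
  x = λ² - 27 - 27 = 729 - 54 ≡ 24; y = λ·(27 - 24) - 26 ≡ 24. → (24, 24)
3H: (24, 24) + (27, 26). λ = (26 - 24)/(27 - 24) ≡ 2/3 mod 31. 3⁻¹ ≡ 21 (mod 31) since 3·21 = 63 ≡ 1, so λ ≡ 11.
  x = λ² - 24 - 27 = 121 - 51 ≡ 8; y = λ·(24 - 8) - 24 ≡ 28. → (8, 28)
3H = (8, 28).
Finally 4G + 3H:
(5, 7) + (8, 28). λ = (28 - 7)/(8 - 5) ≡ 21/3 mod 31. 3⁻¹ ≡ 21 (mod 31), so λ ≡ 7.
  x = λ² - 5 - 8 = 49 - 13 ≡ 5; y = λ·(5 - 5) - 7 ≡ 24. → (5, 24)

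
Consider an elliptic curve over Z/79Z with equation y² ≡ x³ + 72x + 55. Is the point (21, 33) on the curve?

y² = 33² ≡ 62; x³ + 72x + 55 = 10828 ≡ 5 (mod 79). 62 ≠ 5.

no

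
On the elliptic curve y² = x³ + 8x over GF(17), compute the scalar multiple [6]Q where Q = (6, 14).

(16, 12)

Double-and-add on 6 = (110)₂. Start with Q = (6, 14) for the leading 1-bit.
double: tangent at (6, 14): λ = (3·6² + 8)/(2·14) ≡ 14/11. 11⁻¹ ≡ 14 (mod 17) since 11·14 = 154 ≡ 1, so λ ≡ 14·14 ≡ 9.
  x = λ² - 6 - 6 = 81 - 12 ≡ 1; y = λ·(6 - 1) - 14 ≡ 14. → (1, 14)
add Q: (1, 14) + (6, 14). λ = (14 - 14)/(6 - 1) ≡ 0/5 mod 17. 5⁻¹ ≡ 7 (mod 17), so λ ≡ 0.
  x = λ² - 1 - 6 = 0 - 7 ≡ 10; y = λ·(1 - 10) - 14 ≡ 3. → (10, 3)
double: tangent at (10, 3): λ = (3·10² + 8)/(2·3) ≡ 2/6. 6⁻¹ ≡ 3 (mod 17) since 6·3 = 18 ≡ 1, so λ ≡ 2·3 ≡ 6.
  x = λ² - 10 - 10 = 36 - 20 ≡ 16; y = λ·(10 - 16) - 3 ≡ 12. → (16, 12)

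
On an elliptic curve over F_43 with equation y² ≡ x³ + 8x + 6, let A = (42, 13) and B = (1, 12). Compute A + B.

(11, 36)

(42, 13) + (1, 12). λ = (12 - 13)/(1 - 42) ≡ 42/2 mod 43. 2⁻¹ ≡ 22 (mod 43) since 2·22 = 44 ≡ 1, so λ ≡ 21.
  x = λ² - 42 - 1 = 441 - 43 ≡ 11; y = λ·(42 - 11) - 13 ≡ 36. → (11, 36)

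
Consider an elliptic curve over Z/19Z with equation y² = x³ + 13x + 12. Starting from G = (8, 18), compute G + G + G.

Repeated addition: build up to 3G.
2G: tangent at (8, 18): λ = (3·8² + 13)/(2·18) ≡ 15/17. 17⁻¹ ≡ 9 (mod 19), so λ ≡ 15·9 ≡ 2.
  x = λ² - 8 - 8 = 4 - 16 ≡ 7; y = λ·(8 - 7) - 18 ≡ 3. → (7, 3)
3G: (7, 3) + (8, 18). λ = (18 - 3)/(8 - 7) ≡ 15/1 mod 19. 1⁻¹ ≡ 1 (mod 19) since 1·1 = 1 ≡ 1, so λ ≡ 15.
  x = λ² - 7 - 8 = 225 - 15 ≡ 1; y = λ·(7 - 1) - 3 ≡ 11. → (1, 11)

(1, 11)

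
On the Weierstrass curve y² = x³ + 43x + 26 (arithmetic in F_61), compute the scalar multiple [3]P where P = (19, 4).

Repeated addition: build up to 3P.
2P: tangent at (19, 4): λ = (3·19² + 43)/(2·4) ≡ 28/8. 8⁻¹ ≡ 23 (mod 61), so λ ≡ 28·23 ≡ 34.
  x = λ² - 19 - 19 = 1156 - 38 ≡ 20; y = λ·(19 - 20) - 4 ≡ 23. → (20, 23)
3P: (20, 23) + (19, 4). λ = (4 - 23)/(19 - 20) ≡ 42/60 mod 61. 60⁻¹ ≡ 60 (mod 61) since 60·60 = 3600 ≡ 1, so λ ≡ 19.
  x = λ² - 20 - 19 = 361 - 39 ≡ 17; y = λ·(20 - 17) - 23 ≡ 34. → (17, 34)

(17, 34)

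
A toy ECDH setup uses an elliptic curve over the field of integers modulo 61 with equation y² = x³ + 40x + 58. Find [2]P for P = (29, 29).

tangent at (29, 29): λ = (3·29² + 40)/(2·29) ≡ 1/58. 58⁻¹ ≡ 20 (mod 61), so λ ≡ 1·20 ≡ 20.
  x = λ² - 29 - 29 = 400 - 58 ≡ 37; y = λ·(29 - 37) - 29 ≡ 55. → (37, 55)

(37, 55)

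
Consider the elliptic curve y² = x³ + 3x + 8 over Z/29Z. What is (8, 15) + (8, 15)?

(19, 15)

tangent at (8, 15): λ = (3·8² + 3)/(2·15) ≡ 21/1. 1⁻¹ ≡ 1 (mod 29), so λ ≡ 21·1 ≡ 21.
  x = λ² - 8 - 8 = 441 - 16 ≡ 19; y = λ·(8 - 19) - 15 ≡ 15. → (19, 15)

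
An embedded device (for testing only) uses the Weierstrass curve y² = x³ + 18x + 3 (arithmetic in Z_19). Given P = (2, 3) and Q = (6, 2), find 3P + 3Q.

(4, 14)

First 3P:
Repeated addition: build up to 3P.
2P: tangent at (2, 3): λ = (3·2² + 18)/(2·3) ≡ 11/6. 6⁻¹ ≡ 16 (mod 19) since 6·16 = 96 ≡ 1, so λ ≡ 11·16 ≡ 5.
  x = λ² - 2 - 2 = 25 - 4 ≡ 2; y = λ·(2 - 2) - 3 ≡ 16. → (2, 16)
3P: (2, 16) + (2, 3): same x and y₁ ≡ -y₂, so the sum is O.
3P = O.
Next 3Q:
Repeated addition: build up to 3Q.
2Q: tangent at (6, 2): λ = (3·6² + 18)/(2·2) ≡ 12/4. 4⁻¹ ≡ 5 (mod 19) since 4·5 = 20 ≡ 1, so λ ≡ 12·5 ≡ 3.
  x = λ² - 6 - 6 = 9 - 12 ≡ 16; y = λ·(6 - 16) - 2 ≡ 6. → (16, 6)
3Q: (16, 6) + (6, 2). λ = (2 - 6)/(6 - 16) ≡ 15/9 mod 19. 9⁻¹ ≡ 17 (mod 19) since 9·17 = 153 ≡ 1, so λ ≡ 8.
  x = λ² - 16 - 6 = 64 - 22 ≡ 4; y = λ·(16 - 4) - 6 ≡ 14. → (4, 14)
3Q = (4, 14).
Finally 3P + 3Q:
O + (4, 14) = (4, 14) (identity).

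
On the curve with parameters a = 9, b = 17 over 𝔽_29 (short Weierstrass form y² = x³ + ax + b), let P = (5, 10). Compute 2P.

tangent at (5, 10): λ = (3·5² + 9)/(2·10) ≡ 26/20. 20⁻¹ ≡ 16 (mod 29), so λ ≡ 26·16 ≡ 10.
  x = λ² - 5 - 5 = 100 - 10 ≡ 3; y = λ·(5 - 3) - 10 ≡ 10. → (3, 10)

(3, 10)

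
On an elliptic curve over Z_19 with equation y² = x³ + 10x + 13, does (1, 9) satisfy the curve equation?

yes

y² = 9² ≡ 5; x³ + 10x + 13 = 24 ≡ 5 (mod 19). 5 = 5.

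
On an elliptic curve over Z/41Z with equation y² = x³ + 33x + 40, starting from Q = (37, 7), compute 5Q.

(22, 37)

Double-and-add on 5 = (101)₂. Start with Q = (37, 7) for the leading 1-bit.
double: tangent at (37, 7): λ = (3·37² + 33)/(2·7) ≡ 40/14. 14⁻¹ ≡ 3 (mod 41) since 14·3 = 42 ≡ 1, so λ ≡ 40·3 ≡ 38.
  x = λ² - 37 - 37 = 1444 - 74 ≡ 17; y = λ·(37 - 17) - 7 ≡ 15. → (17, 15)
double: tangent at (17, 15): λ = (3·17² + 33)/(2·15) ≡ 39/30. 30⁻¹ ≡ 26 (mod 41) since 30·26 = 780 ≡ 1, so λ ≡ 39·26 ≡ 30.
  x = λ² - 17 - 17 = 900 - 34 ≡ 5; y = λ·(17 - 5) - 15 ≡ 17. → (5, 17)
add Q: (5, 17) + (37, 7). λ = (7 - 17)/(37 - 5) ≡ 31/32 mod 41. 32⁻¹ ≡ 9 (mod 41), so λ ≡ 33.
  x = λ² - 5 - 37 = 1089 - 42 ≡ 22; y = λ·(5 - 22) - 17 ≡ 37. → (22, 37)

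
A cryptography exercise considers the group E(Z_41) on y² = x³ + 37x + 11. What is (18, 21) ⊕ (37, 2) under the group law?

(28, 30)

(18, 21) + (37, 2). λ = (2 - 21)/(37 - 18) ≡ 22/19 mod 41. 19⁻¹ ≡ 13 (mod 41) since 19·13 = 247 ≡ 1, so λ ≡ 40.
  x = λ² - 18 - 37 = 1600 - 55 ≡ 28; y = λ·(18 - 28) - 21 ≡ 30. → (28, 30)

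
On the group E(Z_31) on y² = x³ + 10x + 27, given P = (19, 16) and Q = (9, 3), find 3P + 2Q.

First 3P:
Repeated addition: build up to 3P.
2P: tangent at (19, 16): λ = (3·19² + 10)/(2·16) ≡ 8/1. 1⁻¹ ≡ 1 (mod 31) since 1·1 = 1 ≡ 1, so λ ≡ 8·1 ≡ 8.
  x = λ² - 19 - 19 = 64 - 38 ≡ 26; y = λ·(19 - 26) - 16 ≡ 21. → (26, 21)
3P: (26, 21) + (19, 16). λ = (16 - 21)/(19 - 26) ≡ 26/24 mod 31. 24⁻¹ ≡ 22 (mod 31) since 24·22 = 528 ≡ 1, so λ ≡ 14.
  x = λ² - 26 - 19 = 196 - 45 ≡ 27; y = λ·(26 - 27) - 21 ≡ 27. → (27, 27)
3P = (27, 27).
Next 2Q:
Repeated addition: build up to 2Q.
2Q: tangent at (9, 3): λ = (3·9² + 10)/(2·3) ≡ 5/6. 6⁻¹ ≡ 26 (mod 31), so λ ≡ 5·26 ≡ 6.
  x = λ² - 9 - 9 = 36 - 18 ≡ 18; y = λ·(9 - 18) - 3 ≡ 5. → (18, 5)
2Q = (18, 5).
Finally 3P + 2Q:
(27, 27) + (18, 5). λ = (5 - 27)/(18 - 27) ≡ 9/22 mod 31. 22⁻¹ ≡ 24 (mod 31), so λ ≡ 30.
  x = λ² - 27 - 18 = 900 - 45 ≡ 18; y = λ·(27 - 18) - 27 ≡ 26. → (18, 26)

(18, 26)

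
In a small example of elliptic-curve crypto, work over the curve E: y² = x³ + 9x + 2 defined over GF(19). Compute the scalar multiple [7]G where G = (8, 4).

(18, 12)

Double-and-add on 7 = (111)₂. Start with G = (8, 4) for the leading 1-bit.
double: tangent at (8, 4): λ = (3·8² + 9)/(2·4) ≡ 11/8. 8⁻¹ ≡ 12 (mod 19) since 8·12 = 96 ≡ 1, so λ ≡ 11·12 ≡ 18.
  x = λ² - 8 - 8 = 324 - 16 ≡ 4; y = λ·(8 - 4) - 4 ≡ 11. → (4, 11)
add G: (4, 11) + (8, 4). λ = (4 - 11)/(8 - 4) ≡ 12/4 mod 19. 4⁻¹ ≡ 5 (mod 19), so λ ≡ 3.
  x = λ² - 4 - 8 = 9 - 12 ≡ 16; y = λ·(4 - 16) - 11 ≡ 10. → (16, 10)
double: tangent at (16, 10): λ = (3·16² + 9)/(2·10) ≡ 17/1. 1⁻¹ ≡ 1 (mod 19) since 1·1 = 1 ≡ 1, so λ ≡ 17·1 ≡ 17.
  x = λ² - 16 - 16 = 289 - 32 ≡ 10; y = λ·(16 - 10) - 10 ≡ 16. → (10, 16)
add G: (10, 16) + (8, 4). λ = (4 - 16)/(8 - 10) ≡ 7/17 mod 19. 17⁻¹ ≡ 9 (mod 19), so λ ≡ 6.
  x = λ² - 10 - 8 = 36 - 18 ≡ 18; y = λ·(10 - 18) - 16 ≡ 12. → (18, 12)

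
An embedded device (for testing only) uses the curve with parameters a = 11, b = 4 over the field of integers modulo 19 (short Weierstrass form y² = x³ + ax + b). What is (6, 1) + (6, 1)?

tangent at (6, 1): λ = (3·6² + 11)/(2·1) ≡ 5/2. 2⁻¹ ≡ 10 (mod 19) since 2·10 = 20 ≡ 1, so λ ≡ 5·10 ≡ 12.
  x = λ² - 6 - 6 = 144 - 12 ≡ 18; y = λ·(6 - 18) - 1 ≡ 7. → (18, 7)

(18, 7)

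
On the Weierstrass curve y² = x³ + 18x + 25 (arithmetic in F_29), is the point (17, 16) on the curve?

yes

y² = 16² ≡ 24; x³ + 18x + 25 = 5244 ≡ 24 (mod 29). 24 = 24.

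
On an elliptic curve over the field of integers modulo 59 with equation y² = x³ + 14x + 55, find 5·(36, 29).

(19, 49)

Write Q = (36, 29).
Repeated addition: build up to 5Q.
2Q: tangent at (36, 29): λ = (3·36² + 14)/(2·29) ≡ 8/58. 58⁻¹ ≡ 58 (mod 59) since 58·58 = 3364 ≡ 1, so λ ≡ 8·58 ≡ 51.
  x = λ² - 36 - 36 = 2601 - 72 ≡ 51; y = λ·(36 - 51) - 29 ≡ 32. → (51, 32)
3Q: (51, 32) + (36, 29). λ = (29 - 32)/(36 - 51) ≡ 56/44 mod 59. 44⁻¹ ≡ 55 (mod 59) since 44·55 = 2420 ≡ 1, so λ ≡ 12.
  x = λ² - 51 - 36 = 144 - 87 ≡ 57; y = λ·(51 - 57) - 32 ≡ 14. → (57, 14)
4Q: (57, 14) + (36, 29). λ = (29 - 14)/(36 - 57) ≡ 15/38 mod 59. 38⁻¹ ≡ 14 (mod 59), so λ ≡ 33.
  x = λ² - 57 - 36 = 1089 - 93 ≡ 52; y = λ·(57 - 52) - 14 ≡ 33. → (52, 33)
5Q: (52, 33) + (36, 29). λ = (29 - 33)/(36 - 52) ≡ 55/43 mod 59. 43⁻¹ ≡ 11 (mod 59), so λ ≡ 15.
  x = λ² - 52 - 36 = 225 - 88 ≡ 19; y = λ·(52 - 19) - 33 ≡ 49. → (19, 49)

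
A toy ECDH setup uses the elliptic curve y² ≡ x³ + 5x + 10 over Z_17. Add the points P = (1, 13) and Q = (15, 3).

(1, 13) + (15, 3). λ = (3 - 13)/(15 - 1) ≡ 7/14 mod 17. 14⁻¹ ≡ 11 (mod 17) since 14·11 = 154 ≡ 1, so λ ≡ 9.
  x = λ² - 1 - 15 = 81 - 16 ≡ 14; y = λ·(1 - 14) - 13 ≡ 6. → (14, 6)

(14, 6)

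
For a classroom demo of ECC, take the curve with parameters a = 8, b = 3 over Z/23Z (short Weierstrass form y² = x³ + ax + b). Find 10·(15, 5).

(13, 21)

Write Q = (15, 5).
Repeated addition: build up to 10Q.
2Q: tangent at (15, 5): λ = (3·15² + 8)/(2·5) ≡ 16/10. 10⁻¹ ≡ 7 (mod 23), so λ ≡ 16·7 ≡ 20.
  x = λ² - 15 - 15 = 400 - 30 ≡ 2; y = λ·(15 - 2) - 5 ≡ 2. → (2, 2)
3Q: (2, 2) + (15, 5). λ = (5 - 2)/(15 - 2) ≡ 3/13 mod 23. 13⁻¹ ≡ 16 (mod 23) since 13·16 = 208 ≡ 1, so λ ≡ 2.
  x = λ² - 2 - 15 = 4 - 17 ≡ 10; y = λ·(2 - 10) - 2 ≡ 5. → (10, 5)
4Q: (10, 5) + (15, 5). λ = (5 - 5)/(15 - 10) ≡ 0/5 mod 23. 5⁻¹ ≡ 14 (mod 23), so λ ≡ 0.
  x = λ² - 10 - 15 = 0 - 25 ≡ 21; y = λ·(10 - 21) - 5 ≡ 18. → (21, 18)
5Q: (21, 18) + (15, 5). λ = (5 - 18)/(15 - 21) ≡ 10/17 mod 23. 17⁻¹ ≡ 19 (mod 23), so λ ≡ 6.
  x = λ² - 21 - 15 = 36 - 36 ≡ 0; y = λ·(21 - 0) - 18 ≡ 16. → (0, 16)
6Q: (0, 16) + (15, 5). λ = (5 - 16)/(15 - 0) ≡ 12/15 mod 23. 15⁻¹ ≡ 20 (mod 23), so λ ≡ 10.
  x = λ² - 0 - 15 = 100 - 15 ≡ 16; y = λ·(0 - 16) - 16 ≡ 8. → (16, 8)
7Q: (16, 8) + (15, 5). λ = (5 - 8)/(15 - 16) ≡ 20/22 mod 23. 22⁻¹ ≡ 22 (mod 23) since 22·22 = 484 ≡ 1, so λ ≡ 3.
  x = λ² - 16 - 15 = 9 - 31 ≡ 1; y = λ·(16 - 1) - 8 ≡ 14. → (1, 14)
8Q: (1, 14) + (15, 5). λ = (5 - 14)/(15 - 1) ≡ 14/14 mod 23. 14⁻¹ ≡ 5 (mod 23) since 14·5 = 70 ≡ 1, so λ ≡ 1.
  x = λ² - 1 - 15 = 1 - 16 ≡ 8; y = λ·(1 - 8) - 14 ≡ 2. → (8, 2)
9Q: (8, 2) + (15, 5). λ = (5 - 2)/(15 - 8) ≡ 3/7 mod 23. 7⁻¹ ≡ 10 (mod 23), so λ ≡ 7.
  x = λ² - 8 - 15 = 49 - 23 ≡ 3; y = λ·(8 - 3) - 2 ≡ 10. → (3, 10)
10Q: (3, 10) + (15, 5). λ = (5 - 10)/(15 - 3) ≡ 18/12 mod 23. 12⁻¹ ≡ 2 (mod 23), so λ ≡ 13.
  x = λ² - 3 - 15 = 169 - 18 ≡ 13; y = λ·(3 - 13) - 10 ≡ 21. → (13, 21)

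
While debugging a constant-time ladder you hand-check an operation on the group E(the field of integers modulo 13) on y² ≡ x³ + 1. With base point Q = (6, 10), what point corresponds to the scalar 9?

(10, 0)

Repeated addition: build up to 9Q.
2Q: tangent at (6, 10): λ = (3·6² + 0)/(2·10) ≡ 4/7. 7⁻¹ ≡ 2 (mod 13) since 7·2 = 14 ≡ 1, so λ ≡ 4·2 ≡ 8.
  x = λ² - 6 - 6 = 64 - 12 ≡ 0; y = λ·(6 - 0) - 10 ≡ 12. → (0, 12)
3Q: (0, 12) + (6, 10). λ = (10 - 12)/(6 - 0) ≡ 11/6 mod 13. 6⁻¹ ≡ 11 (mod 13), so λ ≡ 4.
  x = λ² - 0 - 6 = 16 - 6 ≡ 10; y = λ·(0 - 10) - 12 ≡ 0. → (10, 0)
4Q: (10, 0) + (6, 10). λ = (10 - 0)/(6 - 10) ≡ 10/9 mod 13. 9⁻¹ ≡ 3 (mod 13), so λ ≡ 4.
  x = λ² - 10 - 6 = 16 - 16 ≡ 0; y = λ·(10 - 0) - 0 ≡ 1. → (0, 1)
5Q: (0, 1) + (6, 10). λ = (10 - 1)/(6 - 0) ≡ 9/6 mod 13. 6⁻¹ ≡ 11 (mod 13) since 6·11 = 66 ≡ 1, so λ ≡ 8.
  x = λ² - 0 - 6 = 64 - 6 ≡ 6; y = λ·(0 - 6) - 1 ≡ 3. → (6, 3)
6Q: (6, 3) + (6, 10): same x and y₁ ≡ -y₂, so the sum is 𝒪.
7Q: 𝒪 + (6, 10) = (6, 10) (identity).
8Q: tangent at (6, 10): λ = (3·6² + 0)/(2·10) ≡ 4/7. 7⁻¹ ≡ 2 (mod 13) since 7·2 = 14 ≡ 1, so λ ≡ 4·2 ≡ 8.
  x = λ² - 6 - 6 = 64 - 12 ≡ 0; y = λ·(6 - 0) - 10 ≡ 12. → (0, 12)
9Q: (0, 12) + (6, 10). λ = (10 - 12)/(6 - 0) ≡ 11/6 mod 13. 6⁻¹ ≡ 11 (mod 13), so λ ≡ 4.
  x = λ² - 0 - 6 = 16 - 6 ≡ 10; y = λ·(0 - 10) - 12 ≡ 0. → (10, 0)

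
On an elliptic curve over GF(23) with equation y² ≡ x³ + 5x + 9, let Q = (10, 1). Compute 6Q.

(2, 21)

Repeated addition: build up to 6Q.
2Q: tangent at (10, 1): λ = (3·10² + 5)/(2·1) ≡ 6/2. 2⁻¹ ≡ 12 (mod 23) since 2·12 = 24 ≡ 1, so λ ≡ 6·12 ≡ 3.
  x = λ² - 10 - 10 = 9 - 20 ≡ 12; y = λ·(10 - 12) - 1 ≡ 16. → (12, 16)
3Q: (12, 16) + (10, 1). λ = (1 - 16)/(10 - 12) ≡ 8/21 mod 23. 21⁻¹ ≡ 11 (mod 23) since 21·11 = 231 ≡ 1, so λ ≡ 19.
  x = λ² - 12 - 10 = 361 - 22 ≡ 17; y = λ·(12 - 17) - 16 ≡ 4. → (17, 4)
4Q: (17, 4) + (10, 1). λ = (1 - 4)/(10 - 17) ≡ 20/16 mod 23. 16⁻¹ ≡ 13 (mod 23), so λ ≡ 7.
  x = λ² - 17 - 10 = 49 - 27 ≡ 22; y = λ·(17 - 22) - 4 ≡ 7. → (22, 7)
5Q: (22, 7) + (10, 1). λ = (1 - 7)/(10 - 22) ≡ 17/11 mod 23. 11⁻¹ ≡ 21 (mod 23) since 11·21 = 231 ≡ 1, so λ ≡ 12.
  x = λ² - 22 - 10 = 144 - 32 ≡ 20; y = λ·(22 - 20) - 7 ≡ 17. → (20, 17)
6Q: (20, 17) + (10, 1). λ = (1 - 17)/(10 - 20) ≡ 7/13 mod 23. 13⁻¹ ≡ 16 (mod 23), so λ ≡ 20.
  x = λ² - 20 - 10 = 400 - 30 ≡ 2; y = λ·(20 - 2) - 17 ≡ 21. → (2, 21)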